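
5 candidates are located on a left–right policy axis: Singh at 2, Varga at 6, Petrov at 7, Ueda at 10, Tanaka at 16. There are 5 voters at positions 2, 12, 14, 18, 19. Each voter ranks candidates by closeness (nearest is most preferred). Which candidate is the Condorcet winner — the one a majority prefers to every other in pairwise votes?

Tanaka

With single-peaked preferences on a line, the Condorcet winner is the candidate closest to the median voter.
The median voter (position 14) is closest to Tanaka at 16.
Check: Tanaka vs Varga — voters closer to Tanaka: 4 of 5.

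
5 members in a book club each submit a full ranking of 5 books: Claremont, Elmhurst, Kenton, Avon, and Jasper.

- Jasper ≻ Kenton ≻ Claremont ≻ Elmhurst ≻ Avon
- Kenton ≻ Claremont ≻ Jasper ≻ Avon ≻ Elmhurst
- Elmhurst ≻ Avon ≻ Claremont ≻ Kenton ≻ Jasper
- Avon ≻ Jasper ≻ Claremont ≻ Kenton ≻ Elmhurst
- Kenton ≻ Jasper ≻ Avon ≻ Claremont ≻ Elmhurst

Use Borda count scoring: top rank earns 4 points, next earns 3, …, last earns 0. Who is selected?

Borda scores:
  Claremont: 2 + 3 + 2 + 2 + 1 = 10
  Elmhurst: 1 + 0 + 4 + 0 + 0 = 5
  Kenton: 3 + 4 + 1 + 1 + 4 = 13
  Avon: 0 + 1 + 3 + 4 + 2 = 10
  Jasper: 4 + 2 + 0 + 3 + 3 = 12
Kenton has the highest total.

Kenton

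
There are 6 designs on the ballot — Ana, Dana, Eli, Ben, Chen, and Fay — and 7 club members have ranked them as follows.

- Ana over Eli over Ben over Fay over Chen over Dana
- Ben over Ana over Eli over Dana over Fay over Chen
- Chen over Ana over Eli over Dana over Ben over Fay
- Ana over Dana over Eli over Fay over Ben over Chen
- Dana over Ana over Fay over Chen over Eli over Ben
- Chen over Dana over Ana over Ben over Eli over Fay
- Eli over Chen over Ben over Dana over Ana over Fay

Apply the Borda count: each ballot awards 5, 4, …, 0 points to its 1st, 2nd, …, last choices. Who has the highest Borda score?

Borda scores:
  Ana: 5 + 4 + 4 + 5 + 4 + 3 + 1 = 26
  Dana: 0 + 2 + 2 + 4 + 5 + 4 + 2 = 19
  Eli: 4 + 3 + 3 + 3 + 1 + 1 + 5 = 20
  Ben: 3 + 5 + 1 + 1 + 0 + 2 + 3 = 15
  Chen: 1 + 0 + 5 + 0 + 2 + 5 + 4 = 17
  Fay: 2 + 1 + 0 + 2 + 3 + 0 + 0 = 8
Ana has the highest total.

Ana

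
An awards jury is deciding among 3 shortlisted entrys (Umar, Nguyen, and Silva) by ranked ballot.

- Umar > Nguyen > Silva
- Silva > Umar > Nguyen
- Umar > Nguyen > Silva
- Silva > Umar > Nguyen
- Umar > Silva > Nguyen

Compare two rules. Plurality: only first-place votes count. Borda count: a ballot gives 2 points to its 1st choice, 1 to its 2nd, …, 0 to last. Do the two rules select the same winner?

Plurality first-place counts: Umar 3, Nguyen 0, Silva 2 → Umar.
Borda totals: Umar 8, Nguyen 2, Silva 5 → Umar.
The two rules agree on Umar.

Yes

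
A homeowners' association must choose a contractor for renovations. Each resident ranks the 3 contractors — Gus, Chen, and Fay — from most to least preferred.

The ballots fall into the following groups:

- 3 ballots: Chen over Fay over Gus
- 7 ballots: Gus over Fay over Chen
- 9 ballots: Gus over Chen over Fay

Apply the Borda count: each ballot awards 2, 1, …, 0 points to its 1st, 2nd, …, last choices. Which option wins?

Borda scores:
  Gus: 3·0 + 7·2 + 9·2 = 32
  Chen: 3·2 + 7·0 + 9·1 = 15
  Fay: 3·1 + 7·1 + 9·0 = 10
Gus has the highest total.

Gus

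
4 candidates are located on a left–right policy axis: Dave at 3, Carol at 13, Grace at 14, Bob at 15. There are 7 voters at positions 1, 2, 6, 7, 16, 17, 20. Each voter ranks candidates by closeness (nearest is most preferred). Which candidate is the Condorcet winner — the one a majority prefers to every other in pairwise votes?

Dave

With single-peaked preferences on a line, the Condorcet winner is the candidate closest to the median voter.
The median voter (position 7) is closest to Dave at 3.
Check: Dave vs Carol — voters closer to Dave: 4 of 7.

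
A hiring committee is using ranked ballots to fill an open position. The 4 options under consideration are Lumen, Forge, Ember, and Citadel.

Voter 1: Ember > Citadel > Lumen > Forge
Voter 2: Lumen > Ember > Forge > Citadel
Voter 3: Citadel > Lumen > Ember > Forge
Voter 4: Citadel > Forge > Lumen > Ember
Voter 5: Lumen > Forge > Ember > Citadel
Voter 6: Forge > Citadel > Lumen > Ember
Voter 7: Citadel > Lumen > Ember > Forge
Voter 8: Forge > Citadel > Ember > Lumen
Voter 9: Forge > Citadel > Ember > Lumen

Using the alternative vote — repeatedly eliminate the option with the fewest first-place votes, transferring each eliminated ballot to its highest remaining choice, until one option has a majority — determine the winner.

Round 1: Forge 3, Citadel 3, Lumen 2, Ember 1. Ember has the fewest and is eliminated.
Round 2: Citadel 4, Forge 3, Lumen 2. Lumen has the fewest and is eliminated.
Round 3: Forge 5, Citadel 4. Forge has a majority.

Forge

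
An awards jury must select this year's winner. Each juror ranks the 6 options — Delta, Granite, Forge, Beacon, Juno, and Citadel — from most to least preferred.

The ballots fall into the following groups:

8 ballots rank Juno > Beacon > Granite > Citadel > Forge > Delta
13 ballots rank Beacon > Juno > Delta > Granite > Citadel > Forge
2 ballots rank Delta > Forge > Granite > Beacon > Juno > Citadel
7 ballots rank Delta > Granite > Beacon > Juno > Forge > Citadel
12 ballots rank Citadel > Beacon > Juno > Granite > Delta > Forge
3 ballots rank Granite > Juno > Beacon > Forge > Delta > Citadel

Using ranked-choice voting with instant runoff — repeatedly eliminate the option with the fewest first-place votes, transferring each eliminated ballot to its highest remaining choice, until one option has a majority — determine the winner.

Round 1: Beacon 13, Citadel 12, Delta 9, Juno 8, Granite 3, Forge 0. Forge has the fewest and is eliminated.
Round 2: Beacon 13, Citadel 12, Delta 9, Juno 8, Granite 3. Granite has the fewest and is eliminated.
Round 3: Beacon 13, Citadel 12, Juno 11, Delta 9. Delta has the fewest and is eliminated.
Round 4: Beacon 22, Citadel 12, Juno 11. Juno has the fewest and is eliminated.
Round 5: Beacon 33, Citadel 12. Beacon has a majority.

Beacon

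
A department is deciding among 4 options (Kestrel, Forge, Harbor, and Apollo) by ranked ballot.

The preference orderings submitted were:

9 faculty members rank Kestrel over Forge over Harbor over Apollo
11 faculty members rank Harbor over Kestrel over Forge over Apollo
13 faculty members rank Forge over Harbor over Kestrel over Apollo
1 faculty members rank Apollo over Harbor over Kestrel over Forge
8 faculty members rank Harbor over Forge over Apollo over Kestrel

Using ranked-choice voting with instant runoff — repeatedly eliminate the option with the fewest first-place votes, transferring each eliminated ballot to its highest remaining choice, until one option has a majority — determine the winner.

Round 1: Harbor 19, Forge 13, Kestrel 9, Apollo 1. Apollo has the fewest and is eliminated.
Round 2: Harbor 20, Forge 13, Kestrel 9. Kestrel has the fewest and is eliminated.
Round 3: Forge 22, Harbor 20. Forge has a majority.

Forge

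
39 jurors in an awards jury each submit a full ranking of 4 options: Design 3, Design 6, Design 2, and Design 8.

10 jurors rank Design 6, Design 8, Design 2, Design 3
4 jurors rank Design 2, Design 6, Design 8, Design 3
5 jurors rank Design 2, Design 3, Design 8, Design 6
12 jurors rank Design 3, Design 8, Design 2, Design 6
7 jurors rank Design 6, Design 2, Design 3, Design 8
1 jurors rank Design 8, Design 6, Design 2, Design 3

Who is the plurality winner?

Design 6

First-place vote totals:
  Design 3: 12
  Design 6: 17
  Design 2: 9
  Design 8: 1
Design 6 has the most first-place votes.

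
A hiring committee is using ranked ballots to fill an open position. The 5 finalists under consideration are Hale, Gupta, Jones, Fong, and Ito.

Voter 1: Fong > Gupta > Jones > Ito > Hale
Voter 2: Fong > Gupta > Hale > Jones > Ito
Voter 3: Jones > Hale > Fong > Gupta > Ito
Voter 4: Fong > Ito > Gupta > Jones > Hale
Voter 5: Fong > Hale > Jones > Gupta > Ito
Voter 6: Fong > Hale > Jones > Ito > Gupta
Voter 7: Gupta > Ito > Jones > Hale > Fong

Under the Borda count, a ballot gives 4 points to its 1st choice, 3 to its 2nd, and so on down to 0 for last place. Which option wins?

Fong

Borda scores:
  Hale: 0 + 2 + 3 + 0 + 3 + 3 + 1 = 12
  Gupta: 3 + 3 + 1 + 2 + 1 + 0 + 4 = 14
  Jones: 2 + 1 + 4 + 1 + 2 + 2 + 2 = 14
  Fong: 4 + 4 + 2 + 4 + 4 + 4 + 0 = 22
  Ito: 1 + 0 + 0 + 3 + 0 + 1 + 3 = 8
Fong has the highest total.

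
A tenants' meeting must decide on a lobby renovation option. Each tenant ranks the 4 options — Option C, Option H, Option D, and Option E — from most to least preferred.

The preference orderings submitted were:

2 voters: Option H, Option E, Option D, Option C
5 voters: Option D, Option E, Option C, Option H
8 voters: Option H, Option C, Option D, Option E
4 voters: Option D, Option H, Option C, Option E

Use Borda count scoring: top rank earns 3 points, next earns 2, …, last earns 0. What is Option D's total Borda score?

Borda scores:
  Option C: 2·0 + 5·1 + 8·2 + 4·1 = 25
  Option H: 2·3 + 5·0 + 8·3 + 4·2 = 38
  Option D: 2·1 + 5·3 + 8·1 + 4·3 = 37
  Option E: 2·2 + 5·2 + 8·0 + 4·0 = 14

37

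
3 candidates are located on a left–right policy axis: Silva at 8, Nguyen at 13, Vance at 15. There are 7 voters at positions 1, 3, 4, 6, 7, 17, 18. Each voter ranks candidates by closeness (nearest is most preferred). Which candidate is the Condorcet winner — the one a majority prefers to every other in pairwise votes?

With single-peaked preferences on a line, the Condorcet winner is the candidate closest to the median voter.
The median voter (position 6) is closest to Silva at 8.
Check: Silva vs Vance — voters closer to Silva: 5 of 7.

Silva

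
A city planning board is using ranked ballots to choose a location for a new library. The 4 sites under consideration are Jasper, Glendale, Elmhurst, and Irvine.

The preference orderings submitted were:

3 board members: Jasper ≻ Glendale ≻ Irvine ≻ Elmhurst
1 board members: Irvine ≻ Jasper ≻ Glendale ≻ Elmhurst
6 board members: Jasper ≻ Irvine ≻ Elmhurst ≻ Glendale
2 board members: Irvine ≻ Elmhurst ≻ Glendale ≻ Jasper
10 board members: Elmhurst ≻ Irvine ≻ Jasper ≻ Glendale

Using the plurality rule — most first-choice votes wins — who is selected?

Elmhurst

First-place vote totals:
  Jasper: 9
  Glendale: 0
  Elmhurst: 10
  Irvine: 3
Elmhurst has the most first-place votes.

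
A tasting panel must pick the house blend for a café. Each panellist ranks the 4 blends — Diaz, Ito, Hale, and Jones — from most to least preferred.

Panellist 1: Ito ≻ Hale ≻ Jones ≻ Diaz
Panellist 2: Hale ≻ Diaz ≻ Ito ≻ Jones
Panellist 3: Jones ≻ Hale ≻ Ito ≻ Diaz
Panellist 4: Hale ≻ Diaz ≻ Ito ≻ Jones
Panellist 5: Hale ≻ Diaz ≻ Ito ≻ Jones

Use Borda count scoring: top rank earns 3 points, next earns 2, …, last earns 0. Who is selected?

Borda scores:
  Diaz: 0 + 2 + 0 + 2 + 2 = 6
  Ito: 3 + 1 + 1 + 1 + 1 = 7
  Hale: 2 + 3 + 2 + 3 + 3 = 13
  Jones: 1 + 0 + 3 + 0 + 0 = 4
Hale has the highest total.

Hale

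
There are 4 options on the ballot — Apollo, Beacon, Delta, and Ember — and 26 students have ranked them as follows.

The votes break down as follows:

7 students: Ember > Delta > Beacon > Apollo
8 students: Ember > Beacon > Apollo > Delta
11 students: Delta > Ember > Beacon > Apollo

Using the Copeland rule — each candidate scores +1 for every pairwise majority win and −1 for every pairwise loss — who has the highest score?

Ember

Pairwise results:
  Apollo vs Beacon: Beacon wins 26–0.
  Apollo vs Delta: Delta wins 18–8.
  Apollo vs Ember: Ember wins 26–0.
  Beacon vs Delta: Delta wins 18–8.
  Beacon vs Ember: Ember wins 26–0.
  Delta vs Ember: Ember wins 15–11.
Copeland scores (wins − losses):
  Apollo: 0 − 3 = -3
  Beacon: 1 − 2 = -1
  Delta: 2 − 1 = 1
  Ember: 3 − 0 = 3
Ember has the best Copeland score.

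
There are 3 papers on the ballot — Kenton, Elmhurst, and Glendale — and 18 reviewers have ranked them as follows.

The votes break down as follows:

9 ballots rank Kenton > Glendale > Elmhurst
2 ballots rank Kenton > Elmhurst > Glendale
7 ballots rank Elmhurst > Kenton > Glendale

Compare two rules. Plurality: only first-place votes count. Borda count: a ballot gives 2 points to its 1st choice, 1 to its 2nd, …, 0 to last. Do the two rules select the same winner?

Plurality first-place counts: Kenton 11, Elmhurst 7, Glendale 0 → Kenton.
Borda totals: Kenton 29, Elmhurst 16, Glendale 9 → Kenton.
The two rules agree on Kenton.

Yes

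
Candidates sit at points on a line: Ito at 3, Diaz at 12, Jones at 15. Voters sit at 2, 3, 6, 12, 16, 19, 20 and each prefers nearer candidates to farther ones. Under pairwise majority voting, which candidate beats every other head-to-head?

With single-peaked preferences on a line, the Condorcet winner is the candidate closest to the median voter.
The median voter (position 12) is closest to Diaz at 12.
Check: Diaz vs Ito — voters closer to Diaz: 4 of 7.

Diaz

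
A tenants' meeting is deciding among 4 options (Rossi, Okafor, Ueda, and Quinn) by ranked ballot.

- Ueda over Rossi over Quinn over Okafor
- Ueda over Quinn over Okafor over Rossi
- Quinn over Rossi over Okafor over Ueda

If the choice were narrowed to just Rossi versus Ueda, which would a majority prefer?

Ballots ranking Rossi above Ueda: 1.
Ballots ranking Ueda above Rossi: 2.
Ueda wins the head-to-head, 2–1.

Ueda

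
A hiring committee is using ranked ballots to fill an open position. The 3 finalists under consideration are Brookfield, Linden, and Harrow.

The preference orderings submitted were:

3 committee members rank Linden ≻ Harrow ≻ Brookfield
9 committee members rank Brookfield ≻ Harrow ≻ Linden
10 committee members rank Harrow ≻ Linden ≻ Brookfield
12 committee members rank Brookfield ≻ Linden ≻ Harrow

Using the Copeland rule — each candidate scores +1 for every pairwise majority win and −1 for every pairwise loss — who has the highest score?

Pairwise results:
  Brookfield vs Linden: Brookfield wins 21–13.
  Brookfield vs Harrow: Brookfield wins 21–13.
  Linden vs Harrow: Harrow wins 19–15.
Copeland scores (wins − losses):
  Brookfield: 2 − 0 = 2
  Linden: 0 − 2 = -2
  Harrow: 1 − 1 = 0
Brookfield has the best Copeland score.

Brookfield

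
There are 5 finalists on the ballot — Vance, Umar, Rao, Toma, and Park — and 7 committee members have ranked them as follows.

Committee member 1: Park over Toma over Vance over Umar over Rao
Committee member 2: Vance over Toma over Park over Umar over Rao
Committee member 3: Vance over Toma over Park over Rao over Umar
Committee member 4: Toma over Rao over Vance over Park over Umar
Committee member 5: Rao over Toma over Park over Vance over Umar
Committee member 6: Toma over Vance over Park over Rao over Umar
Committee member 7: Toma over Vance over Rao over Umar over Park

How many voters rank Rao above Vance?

Ballots ranking Rao above Vance: 2.
Ballots ranking Vance above Rao: 5.
So 2 of 7 voters prefer Rao to Vance.

2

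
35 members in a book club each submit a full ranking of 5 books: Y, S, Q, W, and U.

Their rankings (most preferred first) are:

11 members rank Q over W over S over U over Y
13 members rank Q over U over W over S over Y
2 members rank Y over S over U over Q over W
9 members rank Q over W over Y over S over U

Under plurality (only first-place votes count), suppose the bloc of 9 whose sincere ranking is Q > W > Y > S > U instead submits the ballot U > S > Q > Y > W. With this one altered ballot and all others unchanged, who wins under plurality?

First-place totals with the altered ballot: Y 2, S 0, Q 24, W 0, U 9.
The winner is unchanged: still Q.

Q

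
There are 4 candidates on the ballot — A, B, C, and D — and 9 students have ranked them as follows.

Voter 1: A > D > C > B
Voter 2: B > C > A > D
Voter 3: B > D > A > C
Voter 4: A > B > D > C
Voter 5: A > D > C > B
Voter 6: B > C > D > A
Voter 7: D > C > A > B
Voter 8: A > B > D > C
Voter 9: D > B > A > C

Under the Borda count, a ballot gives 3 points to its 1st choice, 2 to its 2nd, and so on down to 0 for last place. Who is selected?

Borda scores:
  A: 3 + 1 + 1 + 3 + 3 + 0 + 1 + 3 + 1 = 16
  B: 0 + 3 + 3 + 2 + 0 + 3 + 0 + 2 + 2 = 15
  C: 1 + 2 + 0 + 0 + 1 + 2 + 2 + 0 + 0 = 8
  D: 2 + 0 + 2 + 1 + 2 + 1 + 3 + 1 + 3 = 15
A has the highest total.

A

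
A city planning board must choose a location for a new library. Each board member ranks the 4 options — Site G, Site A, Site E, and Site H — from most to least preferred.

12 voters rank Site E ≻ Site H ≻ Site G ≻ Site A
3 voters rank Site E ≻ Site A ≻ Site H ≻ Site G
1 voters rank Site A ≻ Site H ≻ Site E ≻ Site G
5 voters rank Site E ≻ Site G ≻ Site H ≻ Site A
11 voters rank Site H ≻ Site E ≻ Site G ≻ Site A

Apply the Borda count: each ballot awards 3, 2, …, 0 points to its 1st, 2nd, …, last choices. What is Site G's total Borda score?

Borda scores:
  Site G: 12·1 + 3·0 + 0 + 5·2 + 11·1 = 33
  Site A: 12·0 + 3·2 + 3 + 5·0 + 11·0 = 9
  Site E: 12·3 + 3·3 + 1 + 5·3 + 11·2 = 83
  Site H: 12·2 + 3·1 + 2 + 5·1 + 11·3 = 67

33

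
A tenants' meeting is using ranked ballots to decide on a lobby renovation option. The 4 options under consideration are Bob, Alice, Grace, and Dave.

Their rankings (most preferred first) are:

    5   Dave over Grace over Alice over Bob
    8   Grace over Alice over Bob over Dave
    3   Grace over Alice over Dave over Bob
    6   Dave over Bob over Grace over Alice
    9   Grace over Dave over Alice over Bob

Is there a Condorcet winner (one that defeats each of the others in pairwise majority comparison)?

Yes

Head-to-head results (31 voters total):
Bob vs Alice: Alice wins 25–6.
Bob vs Grace: Grace wins 25–6.
Bob vs Dave: Dave wins 23–8.
Alice vs Grace: Grace wins 31–0.
Alice vs Dave: Dave wins 20–11.
Grace vs Dave: Grace wins 20–11.
Grace beats each rival — Bob (25–6), Alice (31–0), Dave (20–11) — so Grace is the Condorcet winner.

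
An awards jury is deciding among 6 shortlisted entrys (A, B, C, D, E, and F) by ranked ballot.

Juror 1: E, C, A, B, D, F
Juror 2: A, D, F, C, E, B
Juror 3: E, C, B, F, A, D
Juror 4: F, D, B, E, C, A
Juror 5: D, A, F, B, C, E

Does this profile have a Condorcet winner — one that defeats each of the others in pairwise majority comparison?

Head-to-head results (5 voters total):
A vs B: A wins 3–2.
A vs C: C wins 3–2.
A vs D: A wins 3–2.
A vs E: E wins 3–2.
A vs F: A wins 3–2.
B vs C: C wins 3–2.
B vs D: D wins 3–2.
B vs E: E wins 3–2.
B vs F: F wins 3–2.
C vs D: D wins 3–2.
C vs E: E wins 3–2.
C vs F: F wins 3–2.
D vs E: D wins 3–2.
D vs F: D wins 3–2.
E vs F: F wins 3–2.
No candidate beats all others: A beats D beats C beats A, a majority cycle.

No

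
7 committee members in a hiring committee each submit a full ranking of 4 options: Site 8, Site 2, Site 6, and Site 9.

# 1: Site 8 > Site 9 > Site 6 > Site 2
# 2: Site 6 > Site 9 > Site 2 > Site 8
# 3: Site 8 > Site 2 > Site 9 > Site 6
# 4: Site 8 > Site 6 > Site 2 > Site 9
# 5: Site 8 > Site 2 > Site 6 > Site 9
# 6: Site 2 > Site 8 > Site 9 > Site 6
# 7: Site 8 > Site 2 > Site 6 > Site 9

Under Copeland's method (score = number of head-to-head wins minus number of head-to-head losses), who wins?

Pairwise results:
  Site 8 vs Site 2: Site 8 wins 5–2.
  Site 8 vs Site 6: Site 8 wins 6–1.
  Site 8 vs Site 9: Site 8 wins 6–1.
  Site 2 vs Site 6: Site 2 wins 4–3.
  Site 2 vs Site 9: Site 2 wins 5–2.
  Site 6 vs Site 9: Site 6 wins 4–3.
Copeland scores (wins − losses):
  Site 8: 3 − 0 = 3
  Site 2: 2 − 1 = 1
  Site 6: 1 − 2 = -1
  Site 9: 0 − 3 = -3
Site 8 has the best Copeland score.

Site 8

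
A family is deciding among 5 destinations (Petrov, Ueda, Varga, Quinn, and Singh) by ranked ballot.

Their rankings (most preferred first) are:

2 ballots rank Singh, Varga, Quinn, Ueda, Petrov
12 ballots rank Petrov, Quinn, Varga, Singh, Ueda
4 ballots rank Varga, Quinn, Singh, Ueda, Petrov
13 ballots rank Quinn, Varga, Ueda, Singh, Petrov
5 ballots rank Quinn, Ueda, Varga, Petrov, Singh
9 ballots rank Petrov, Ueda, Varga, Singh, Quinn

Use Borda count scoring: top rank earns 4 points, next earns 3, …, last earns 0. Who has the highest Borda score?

Borda scores:
  Petrov: 2·0 + 12·4 + 4·0 + 13·0 + 5·1 + 9·4 = 89
  Ueda: 2·1 + 12·0 + 4·1 + 13·2 + 5·3 + 9·3 = 74
  Varga: 2·3 + 12·2 + 4·4 + 13·3 + 5·2 + 9·2 = 113
  Quinn: 2·2 + 12·3 + 4·3 + 13·4 + 5·4 + 9·0 = 124
  Singh: 2·4 + 12·1 + 4·2 + 13·1 + 5·0 + 9·1 = 50
Quinn has the highest total.

Quinn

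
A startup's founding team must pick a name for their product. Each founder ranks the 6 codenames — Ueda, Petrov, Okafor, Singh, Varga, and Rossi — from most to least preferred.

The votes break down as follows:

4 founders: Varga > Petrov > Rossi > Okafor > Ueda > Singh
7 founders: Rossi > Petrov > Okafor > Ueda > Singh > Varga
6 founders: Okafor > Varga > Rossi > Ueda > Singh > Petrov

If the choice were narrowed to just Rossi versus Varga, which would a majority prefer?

Varga

Ballots ranking Rossi above Varga: 7.
Ballots ranking Varga above Rossi: 4+6 = 10.
Varga wins the head-to-head, 10–7.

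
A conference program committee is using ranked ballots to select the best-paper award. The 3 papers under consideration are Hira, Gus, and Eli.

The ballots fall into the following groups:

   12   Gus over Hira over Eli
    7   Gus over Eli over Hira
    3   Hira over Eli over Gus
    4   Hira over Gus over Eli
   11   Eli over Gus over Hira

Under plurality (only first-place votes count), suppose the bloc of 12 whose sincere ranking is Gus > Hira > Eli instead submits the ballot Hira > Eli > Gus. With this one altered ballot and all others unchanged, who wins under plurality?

First-place totals with the altered ballot: Hira 19, Gus 7, Eli 11.
The switch changes the winner from Gus to Hira.

Hira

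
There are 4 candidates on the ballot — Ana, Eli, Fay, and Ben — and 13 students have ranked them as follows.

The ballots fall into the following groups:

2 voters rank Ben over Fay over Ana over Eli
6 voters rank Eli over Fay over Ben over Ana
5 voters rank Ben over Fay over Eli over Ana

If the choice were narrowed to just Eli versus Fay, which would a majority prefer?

Fay

Ballots ranking Eli above Fay: 6.
Ballots ranking Fay above Eli: 2+5 = 7.
Fay wins the head-to-head, 7–6.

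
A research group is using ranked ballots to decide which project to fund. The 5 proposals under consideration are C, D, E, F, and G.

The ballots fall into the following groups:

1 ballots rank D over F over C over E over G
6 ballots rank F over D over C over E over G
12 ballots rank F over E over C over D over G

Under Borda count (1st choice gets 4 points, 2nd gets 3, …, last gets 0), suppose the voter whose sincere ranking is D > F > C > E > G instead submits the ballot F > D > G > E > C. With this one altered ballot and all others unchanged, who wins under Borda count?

Borda totals with the altered ballot: C 36, D 33, E 43, F 76, G 2.
The winner is unchanged: still F.

F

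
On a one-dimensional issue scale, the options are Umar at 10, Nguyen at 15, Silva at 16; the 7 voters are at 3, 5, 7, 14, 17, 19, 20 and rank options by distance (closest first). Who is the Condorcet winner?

With single-peaked preferences on a line, the Condorcet winner is the candidate closest to the median voter.
The median voter (position 14) is closest to Nguyen at 15.
Check: Nguyen vs Umar — voters closer to Nguyen: 4 of 7.

Nguyen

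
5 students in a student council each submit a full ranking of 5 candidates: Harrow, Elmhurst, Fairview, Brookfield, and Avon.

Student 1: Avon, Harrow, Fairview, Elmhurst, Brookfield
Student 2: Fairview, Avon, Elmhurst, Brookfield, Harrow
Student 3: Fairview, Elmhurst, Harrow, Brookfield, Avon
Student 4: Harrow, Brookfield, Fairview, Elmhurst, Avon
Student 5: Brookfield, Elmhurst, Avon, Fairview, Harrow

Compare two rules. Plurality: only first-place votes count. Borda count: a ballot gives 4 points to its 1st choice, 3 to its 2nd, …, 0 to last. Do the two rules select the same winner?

Plurality first-place counts: Harrow 1, Elmhurst 0, Fairview 2, Brookfield 1, Avon 1 → Fairview.
Borda totals: Harrow 9, Elmhurst 10, Fairview 13, Brookfield 9, Avon 9 → Fairview.
The two rules agree on Fairview.

Yes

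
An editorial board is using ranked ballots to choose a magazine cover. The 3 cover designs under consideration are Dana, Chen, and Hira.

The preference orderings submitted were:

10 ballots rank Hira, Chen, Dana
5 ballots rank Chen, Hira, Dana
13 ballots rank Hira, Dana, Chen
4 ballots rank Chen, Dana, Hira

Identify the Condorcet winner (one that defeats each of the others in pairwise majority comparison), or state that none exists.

Head-to-head results (32 voters total):
Dana vs Chen: Chen wins 19–13.
Dana vs Hira: Hira wins 28–4.
Chen vs Hira: Hira wins 23–9.
Hira beats each rival — Dana (28–4), Chen (23–9) — so Hira is the Condorcet winner.

Hira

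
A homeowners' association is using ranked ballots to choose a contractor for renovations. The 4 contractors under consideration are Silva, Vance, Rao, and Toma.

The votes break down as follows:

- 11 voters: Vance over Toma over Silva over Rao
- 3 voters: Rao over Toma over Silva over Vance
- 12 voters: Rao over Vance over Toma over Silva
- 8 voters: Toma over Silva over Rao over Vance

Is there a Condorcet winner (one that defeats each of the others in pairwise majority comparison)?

Head-to-head results (34 voters total):
Silva vs Vance: Vance wins 23–11.
Silva vs Rao: Silva wins 19–15.
Silva vs Toma: Toma wins 34–0.
Vance vs Rao: Rao wins 23–11.
Vance vs Toma: Vance wins 23–11.
Rao vs Toma: Toma wins 19–15.
No candidate beats all others: Silva beats Rao beats Vance beats Silva, a majority cycle.

No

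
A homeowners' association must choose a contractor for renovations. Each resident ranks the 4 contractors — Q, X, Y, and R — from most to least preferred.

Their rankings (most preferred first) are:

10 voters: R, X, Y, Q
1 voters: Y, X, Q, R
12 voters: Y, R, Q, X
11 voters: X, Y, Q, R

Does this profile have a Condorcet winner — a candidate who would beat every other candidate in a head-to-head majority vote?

Head-to-head results (34 voters total):
Q vs X: X wins 22–12.
Q vs Y: Y wins 34–0.
Q vs R: R wins 22–12.
X vs Y: X wins 21–13.
X vs R: R wins 22–12.
Y vs R: Y wins 24–10.
No candidate beats all others: X beats Y beats R beats X, a majority cycle.

No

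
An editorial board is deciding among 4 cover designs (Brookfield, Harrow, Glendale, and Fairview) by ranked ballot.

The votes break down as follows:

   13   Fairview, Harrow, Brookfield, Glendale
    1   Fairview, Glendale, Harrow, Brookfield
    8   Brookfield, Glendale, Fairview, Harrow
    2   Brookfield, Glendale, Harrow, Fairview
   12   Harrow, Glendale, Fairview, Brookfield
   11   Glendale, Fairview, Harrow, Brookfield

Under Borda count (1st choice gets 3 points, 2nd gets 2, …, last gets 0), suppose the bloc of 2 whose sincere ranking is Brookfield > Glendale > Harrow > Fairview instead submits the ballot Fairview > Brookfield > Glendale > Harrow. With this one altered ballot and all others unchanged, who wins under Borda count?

Borda totals with the altered ballot: Brookfield 41, Harrow 74, Glendale 77, Fairview 90.
The winner is unchanged: still Fairview.

Fairview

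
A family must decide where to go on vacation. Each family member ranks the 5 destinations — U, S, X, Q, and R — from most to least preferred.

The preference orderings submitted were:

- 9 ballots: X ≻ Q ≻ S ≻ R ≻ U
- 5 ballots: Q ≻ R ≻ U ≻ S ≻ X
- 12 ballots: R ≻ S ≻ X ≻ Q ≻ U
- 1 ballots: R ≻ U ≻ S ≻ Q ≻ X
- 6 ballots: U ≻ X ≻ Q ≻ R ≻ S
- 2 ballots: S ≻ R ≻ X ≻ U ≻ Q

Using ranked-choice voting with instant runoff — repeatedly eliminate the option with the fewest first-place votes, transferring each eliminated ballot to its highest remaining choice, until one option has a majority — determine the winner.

R

Round 1: R 13, X 9, U 6, Q 5, S 2. S has the fewest and is eliminated.
Round 2: R 15, X 9, U 6, Q 5. Q has the fewest and is eliminated.
Round 3: R 20, X 9, U 6. R has a majority.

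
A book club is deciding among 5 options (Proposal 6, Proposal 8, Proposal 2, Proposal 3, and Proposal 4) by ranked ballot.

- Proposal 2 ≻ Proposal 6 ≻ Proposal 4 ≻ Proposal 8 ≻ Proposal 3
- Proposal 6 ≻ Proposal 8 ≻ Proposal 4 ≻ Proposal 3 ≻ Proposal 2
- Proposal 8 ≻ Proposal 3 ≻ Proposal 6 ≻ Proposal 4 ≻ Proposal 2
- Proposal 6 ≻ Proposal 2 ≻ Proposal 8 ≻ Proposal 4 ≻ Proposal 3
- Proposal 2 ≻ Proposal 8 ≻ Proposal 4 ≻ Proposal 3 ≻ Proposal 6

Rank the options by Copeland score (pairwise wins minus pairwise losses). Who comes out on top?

Proposal 6

Pairwise results:
  Proposal 6 vs Proposal 8: Proposal 6 wins 3–2.
  Proposal 6 vs Proposal 2: Proposal 6 wins 3–2.
  Proposal 6 vs Proposal 3: Proposal 6 wins 3–2.
  Proposal 6 vs Proposal 4: Proposal 6 wins 4–1.
  Proposal 8 vs Proposal 2: Proposal 2 wins 3–2.
  Proposal 8 vs Proposal 3: Proposal 8 wins 5–0.
  Proposal 8 vs Proposal 4: Proposal 8 wins 4–1.
  Proposal 2 vs Proposal 3: Proposal 2 wins 3–2.
  Proposal 2 vs Proposal 4: Proposal 2 wins 3–2.
  Proposal 3 vs Proposal 4: Proposal 4 wins 4–1.
Copeland scores (wins − losses):
  Proposal 6: 4 − 0 = 4
  Proposal 8: 2 − 2 = 0
  Proposal 2: 3 − 1 = 2
  Proposal 3: 0 − 4 = -4
  Proposal 4: 1 − 3 = -2
Proposal 6 has the best Copeland score.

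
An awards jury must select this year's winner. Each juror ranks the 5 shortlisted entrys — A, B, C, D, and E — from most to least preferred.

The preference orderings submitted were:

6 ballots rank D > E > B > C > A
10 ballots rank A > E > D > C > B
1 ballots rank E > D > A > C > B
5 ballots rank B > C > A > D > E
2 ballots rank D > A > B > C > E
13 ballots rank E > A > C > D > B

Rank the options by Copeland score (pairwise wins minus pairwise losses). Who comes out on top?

E

Pairwise results:
  A vs B: A wins 26–11.
  A vs C: A wins 26–11.
  A vs D: A wins 28–9.
  A vs E: E wins 20–17.
  B vs C: C wins 24–13.
  B vs D: D wins 32–5.
  B vs E: E wins 30–7.
  C vs D: D wins 19–18.
  C vs E: E wins 30–7.
  D vs E: E wins 24–13.
Copeland scores (wins − losses):
  A: 3 − 1 = 2
  B: 0 − 4 = -4
  C: 1 − 3 = -2
  D: 2 − 2 = 0
  E: 4 − 0 = 4
E has the best Copeland score.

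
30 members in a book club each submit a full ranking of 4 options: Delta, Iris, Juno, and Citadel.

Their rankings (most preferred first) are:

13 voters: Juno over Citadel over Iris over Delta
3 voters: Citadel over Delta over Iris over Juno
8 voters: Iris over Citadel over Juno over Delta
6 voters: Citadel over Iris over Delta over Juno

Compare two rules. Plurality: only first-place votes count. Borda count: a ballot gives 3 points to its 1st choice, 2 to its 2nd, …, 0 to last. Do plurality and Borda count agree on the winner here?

No

Plurality first-place counts: Delta 0, Iris 8, Juno 13, Citadel 9 → Juno.
Borda totals: Delta 12, Iris 52, Juno 47, Citadel 69 → Citadel.
The two rules disagree: plurality picks Juno, Borda picks Citadel.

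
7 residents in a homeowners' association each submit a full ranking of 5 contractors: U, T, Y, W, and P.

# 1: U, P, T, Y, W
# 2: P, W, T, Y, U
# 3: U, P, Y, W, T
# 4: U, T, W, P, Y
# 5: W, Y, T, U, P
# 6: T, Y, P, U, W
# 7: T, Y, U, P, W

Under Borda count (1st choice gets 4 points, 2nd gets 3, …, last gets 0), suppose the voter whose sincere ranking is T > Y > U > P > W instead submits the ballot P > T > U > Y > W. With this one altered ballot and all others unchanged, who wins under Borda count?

Borda totals with the altered ballot: U 16, T 16, Y 11, W 10, P 17.
The switch changes the winner from T to P.

P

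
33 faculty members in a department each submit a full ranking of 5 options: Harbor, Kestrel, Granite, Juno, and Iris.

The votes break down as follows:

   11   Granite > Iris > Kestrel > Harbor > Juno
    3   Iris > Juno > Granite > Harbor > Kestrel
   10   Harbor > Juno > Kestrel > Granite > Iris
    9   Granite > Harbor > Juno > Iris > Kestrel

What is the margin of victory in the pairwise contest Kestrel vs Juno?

11

Ballots ranking Kestrel above Juno: 11.
Ballots ranking Juno above Kestrel: 3+10+9 = 22.
Juno wins 22–11, a margin of 11.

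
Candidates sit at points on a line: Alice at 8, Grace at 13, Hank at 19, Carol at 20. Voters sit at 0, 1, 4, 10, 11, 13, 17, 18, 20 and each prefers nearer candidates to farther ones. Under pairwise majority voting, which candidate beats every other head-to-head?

Grace

With single-peaked preferences on a line, the Condorcet winner is the candidate closest to the median voter.
The median voter (position 11) is closest to Grace at 13.
Check: Grace vs Carol — voters closer to Grace: 6 of 9.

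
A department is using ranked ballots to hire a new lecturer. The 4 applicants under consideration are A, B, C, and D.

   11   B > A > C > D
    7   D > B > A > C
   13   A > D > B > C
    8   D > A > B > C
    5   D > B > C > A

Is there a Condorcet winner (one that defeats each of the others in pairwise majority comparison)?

No

Head-to-head results (44 voters total):
A vs B: B wins 23–21.
A vs C: A wins 39–5.
A vs D: A wins 24–20.
B vs C: B wins 44–0.
B vs D: D wins 33–11.
C vs D: D wins 33–11.
No candidate beats all others: A beats D beats B beats A, a majority cycle.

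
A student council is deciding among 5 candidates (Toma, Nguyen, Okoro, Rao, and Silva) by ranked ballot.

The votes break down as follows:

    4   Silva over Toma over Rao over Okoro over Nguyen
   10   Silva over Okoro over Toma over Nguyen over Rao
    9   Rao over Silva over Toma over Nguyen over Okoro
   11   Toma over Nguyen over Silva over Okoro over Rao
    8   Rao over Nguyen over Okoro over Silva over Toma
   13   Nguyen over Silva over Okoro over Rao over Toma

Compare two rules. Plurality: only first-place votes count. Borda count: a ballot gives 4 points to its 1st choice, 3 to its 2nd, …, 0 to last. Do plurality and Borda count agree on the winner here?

Plurality first-place counts: Toma 11, Nguyen 13, Okoro 0, Rao 17, Silva 14 → Rao.
Borda totals: Toma 94, Nguyen 128, Okoro 87, Rao 89, Silva 152 → Silva.
The two rules disagree: plurality picks Rao, Borda picks Silva.

No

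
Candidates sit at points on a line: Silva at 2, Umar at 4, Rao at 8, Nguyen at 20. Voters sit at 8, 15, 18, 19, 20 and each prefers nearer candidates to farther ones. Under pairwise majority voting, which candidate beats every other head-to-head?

With single-peaked preferences on a line, the Condorcet winner is the candidate closest to the median voter.
The median voter (position 18) is closest to Nguyen at 20.
Check: Nguyen vs Umar — voters closer to Nguyen: 4 of 5.

Nguyen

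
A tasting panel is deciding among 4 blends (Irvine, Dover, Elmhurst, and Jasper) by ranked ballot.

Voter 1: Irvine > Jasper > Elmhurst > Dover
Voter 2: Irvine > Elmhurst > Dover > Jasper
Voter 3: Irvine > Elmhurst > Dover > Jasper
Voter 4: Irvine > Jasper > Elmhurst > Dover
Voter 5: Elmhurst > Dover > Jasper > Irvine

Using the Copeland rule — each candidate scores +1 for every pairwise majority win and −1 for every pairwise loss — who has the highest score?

Pairwise results:
  Irvine vs Dover: Irvine wins 4–1.
  Irvine vs Elmhurst: Irvine wins 4–1.
  Irvine vs Jasper: Irvine wins 4–1.
  Dover vs Elmhurst: Elmhurst wins 5–0.
  Dover vs Jasper: Dover wins 3–2.
  Elmhurst vs Jasper: Elmhurst wins 3–2.
Copeland scores (wins − losses):
  Irvine: 3 − 0 = 3
  Dover: 1 − 2 = -1
  Elmhurst: 2 − 1 = 1
  Jasper: 0 − 3 = -3
Irvine has the best Copeland score.

Irvine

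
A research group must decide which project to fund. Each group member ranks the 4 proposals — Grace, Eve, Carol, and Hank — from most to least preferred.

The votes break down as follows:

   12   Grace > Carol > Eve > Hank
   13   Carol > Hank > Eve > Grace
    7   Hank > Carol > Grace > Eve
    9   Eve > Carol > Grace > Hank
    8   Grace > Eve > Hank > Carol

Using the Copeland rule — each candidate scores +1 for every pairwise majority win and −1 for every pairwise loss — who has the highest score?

Pairwise results:
  Grace vs Eve: Grace wins 27–22.
  Grace vs Carol: Carol wins 29–20.
  Grace vs Hank: Grace wins 29–20.
  Eve vs Carol: Carol wins 32–17.
  Eve vs Hank: Eve wins 29–20.
  Carol vs Hank: Carol wins 34–15.
Copeland scores (wins − losses):
  Grace: 2 − 1 = 1
  Eve: 1 − 2 = -1
  Carol: 3 − 0 = 3
  Hank: 0 − 3 = -3
Carol has the best Copeland score.

Carol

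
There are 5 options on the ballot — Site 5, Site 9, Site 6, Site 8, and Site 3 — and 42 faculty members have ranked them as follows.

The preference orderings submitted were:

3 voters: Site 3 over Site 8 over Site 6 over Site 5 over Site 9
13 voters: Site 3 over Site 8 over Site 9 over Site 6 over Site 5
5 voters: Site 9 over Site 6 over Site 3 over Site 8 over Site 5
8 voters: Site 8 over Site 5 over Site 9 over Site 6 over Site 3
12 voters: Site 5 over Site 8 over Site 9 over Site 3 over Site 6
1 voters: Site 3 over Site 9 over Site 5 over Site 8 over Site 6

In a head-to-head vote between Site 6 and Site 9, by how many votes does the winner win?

Ballots ranking Site 6 above Site 9: 3.
Ballots ranking Site 9 above Site 6: 13+5+8+12+1 = 39.
Site 9 wins 39–3, a margin of 36.

36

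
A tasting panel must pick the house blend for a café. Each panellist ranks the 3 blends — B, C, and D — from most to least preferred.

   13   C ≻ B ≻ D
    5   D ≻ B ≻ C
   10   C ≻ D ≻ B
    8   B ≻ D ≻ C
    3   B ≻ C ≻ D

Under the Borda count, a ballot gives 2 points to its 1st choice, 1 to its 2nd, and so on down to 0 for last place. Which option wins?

Borda scores:
  B: 13·1 + 5·1 + 10·0 + 8·2 + 3·2 = 40
  C: 13·2 + 5·0 + 10·2 + 8·0 + 3·1 = 49
  D: 13·0 + 5·2 + 10·1 + 8·1 + 3·0 = 28
C has the highest total.

C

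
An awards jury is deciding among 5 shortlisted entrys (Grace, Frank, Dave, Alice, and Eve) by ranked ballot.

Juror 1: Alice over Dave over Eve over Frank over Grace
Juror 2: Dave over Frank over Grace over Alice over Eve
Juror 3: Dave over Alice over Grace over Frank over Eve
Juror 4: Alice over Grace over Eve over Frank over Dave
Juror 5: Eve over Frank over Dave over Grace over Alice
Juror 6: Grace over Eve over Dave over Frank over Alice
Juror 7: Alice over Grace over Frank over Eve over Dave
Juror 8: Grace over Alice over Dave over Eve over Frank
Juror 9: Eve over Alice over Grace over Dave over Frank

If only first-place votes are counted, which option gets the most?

First-place vote totals:
  Grace: 2
  Frank: 0
  Dave: 2
  Alice: 3
  Eve: 2
Alice has the most first-place votes.

Alice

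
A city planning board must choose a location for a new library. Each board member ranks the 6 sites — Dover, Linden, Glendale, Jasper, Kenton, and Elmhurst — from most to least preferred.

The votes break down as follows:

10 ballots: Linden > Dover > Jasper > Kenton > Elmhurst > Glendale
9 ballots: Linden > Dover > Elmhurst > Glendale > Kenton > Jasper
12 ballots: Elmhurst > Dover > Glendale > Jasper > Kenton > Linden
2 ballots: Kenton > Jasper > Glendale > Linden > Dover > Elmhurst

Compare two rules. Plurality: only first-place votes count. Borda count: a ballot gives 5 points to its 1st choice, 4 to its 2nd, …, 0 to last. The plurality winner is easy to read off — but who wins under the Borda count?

Plurality first-place counts: Dover 0, Linden 19, Glendale 0, Jasper 0, Kenton 2, Elmhurst 12 → Linden.
Borda totals: Dover 126, Linden 99, Glendale 60, Jasper 62, Kenton 51, Elmhurst 97 → Dover.

Dover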